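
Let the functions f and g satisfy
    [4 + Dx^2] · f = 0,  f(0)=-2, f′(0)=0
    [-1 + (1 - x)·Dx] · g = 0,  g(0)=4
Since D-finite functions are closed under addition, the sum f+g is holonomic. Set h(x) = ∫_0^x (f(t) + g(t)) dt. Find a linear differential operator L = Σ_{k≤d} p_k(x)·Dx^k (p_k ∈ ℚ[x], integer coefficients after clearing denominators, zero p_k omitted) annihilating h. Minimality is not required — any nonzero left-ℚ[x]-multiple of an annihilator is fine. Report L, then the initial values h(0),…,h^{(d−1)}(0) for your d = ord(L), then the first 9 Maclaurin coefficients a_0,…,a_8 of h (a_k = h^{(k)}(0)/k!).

L = (-20 + 16·x - 8·x^2)·Dx + (12 - 28·x + 24·x^2 - 8·x^3)·Dx^2 + (-5 + 4·x - 2·x^2)·Dx^3 + (3 - 7·x + 6·x^2 - 2·x^3)·Dx^4  (order 4).
h: a_k = 0, 2, 2, 8/3, 1, 8/15, 2/3, 188/315, 1/2, …
ICs: h(0) = 0, h′(0) = 2, h′′(0) = 4, h′′′(0) = 16.

f: a_k = -2, 0, 4, 0, -4/3, 0, 8/45, 0, -4/315, …
g: a_k = 4, 4, 4, 4, 4, 4, 4, 4, 4, …
Sum ⇒ L₀ = lclm(L_f,L_g) in ℚ(x)⟨Dx⟩.
Integrate: L := L₀·Dx.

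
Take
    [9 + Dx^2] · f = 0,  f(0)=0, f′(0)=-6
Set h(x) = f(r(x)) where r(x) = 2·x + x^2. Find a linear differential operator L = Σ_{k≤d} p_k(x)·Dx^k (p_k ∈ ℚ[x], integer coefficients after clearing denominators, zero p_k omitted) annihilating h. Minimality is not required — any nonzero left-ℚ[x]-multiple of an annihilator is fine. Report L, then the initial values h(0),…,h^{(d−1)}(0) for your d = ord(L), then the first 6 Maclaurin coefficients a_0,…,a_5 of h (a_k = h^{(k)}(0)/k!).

L = (36 + 108·x + 108·x^2 + 36·x^3) - Dx + (1 + x)·Dx^2  (order 2).
h: a_k = 0, -12, -6, 72, 108, -378/5, …
ICs: h(0) = 0, h′(0) = -12.

f: a_k = 0, -6, 0, 9, 0, -81/20, …
h₀=f(r): pull back L_f along r ⇒ L₀.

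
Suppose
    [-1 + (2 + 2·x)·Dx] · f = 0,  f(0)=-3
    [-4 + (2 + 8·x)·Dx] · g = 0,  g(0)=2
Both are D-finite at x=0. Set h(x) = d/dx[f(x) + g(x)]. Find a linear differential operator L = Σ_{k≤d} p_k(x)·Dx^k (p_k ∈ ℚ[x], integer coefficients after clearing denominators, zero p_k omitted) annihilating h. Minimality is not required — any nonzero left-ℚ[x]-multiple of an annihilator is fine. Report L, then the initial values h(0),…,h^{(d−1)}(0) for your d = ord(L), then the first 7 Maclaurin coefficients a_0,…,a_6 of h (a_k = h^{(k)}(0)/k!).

f: a_k = -3, -3/2, 3/8, -3/16, 15/128, -21/256, 63/1024, …
g: a_k = 2, 4, -4, 8, -20, 56, -168, …
Sum ⇒ L₀ = lclm(L_f,L_g) in ℚ(x)⟨Dx⟩.
h₀' ⇒ L via d/dx closure of L₀.
L = -6 + (-15 - 24·x)·Dx + (-2 - 10·x - 8·x^2)·Dx^2  (order 2).
h: a_k = 5/2, -29/4, 375/16, -2545/32, 71575/256, -515907/512, 7568715/2048, …
ICs: h(0) = 5/2, h′(0) = -29/4.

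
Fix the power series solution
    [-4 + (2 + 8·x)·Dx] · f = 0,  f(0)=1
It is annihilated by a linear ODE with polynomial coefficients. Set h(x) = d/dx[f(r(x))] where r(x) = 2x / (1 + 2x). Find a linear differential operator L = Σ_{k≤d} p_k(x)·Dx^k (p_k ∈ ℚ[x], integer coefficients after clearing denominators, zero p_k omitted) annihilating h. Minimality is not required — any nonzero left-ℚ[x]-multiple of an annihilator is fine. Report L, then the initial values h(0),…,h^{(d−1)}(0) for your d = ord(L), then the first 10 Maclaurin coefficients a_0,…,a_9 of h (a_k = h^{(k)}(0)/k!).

L = (-8 - 40·x) + (-1 - 12·x - 20·x^2)·Dx  (order 1).
h: a_k = 4, -32, 240, -1920, 16320, -144384, 1309952, -12083200, 112757760, -1061314560, …
ICs: h(0) = 4.

f: a_k = 1, 2, -2, 4, -10, 28, -84, 264, -858, 2860, …
Change of var in L_f (x↦r) gives L₀.
h=h₀': d/dx-closure on L₀ ⇒ L.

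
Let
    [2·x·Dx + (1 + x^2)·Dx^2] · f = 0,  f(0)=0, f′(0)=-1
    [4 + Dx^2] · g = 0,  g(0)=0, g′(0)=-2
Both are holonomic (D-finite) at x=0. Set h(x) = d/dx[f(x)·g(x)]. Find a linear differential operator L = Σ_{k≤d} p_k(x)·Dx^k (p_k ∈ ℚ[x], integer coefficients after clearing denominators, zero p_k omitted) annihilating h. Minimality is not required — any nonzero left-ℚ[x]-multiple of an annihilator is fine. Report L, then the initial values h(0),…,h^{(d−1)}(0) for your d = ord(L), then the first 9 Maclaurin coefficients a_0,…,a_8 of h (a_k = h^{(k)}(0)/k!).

L = (512 + 1824·x^2 + 2768·x^4 + 1920·x^6 + 912·x^8 + 320·x^10 + 64·x^12) + (248·x + 944·x^3 + 1240·x^5 + 800·x^7 + 320·x^9 + 64·x^11)·Dx + (168 + 652·x^2 + 1080·x^4 + 892·x^6 + 488·x^8 + 176·x^10 + 32·x^12)·Dx^2 + (62·x + 236·x^3 + 310·x^5 + 200·x^7 + 80·x^9 + 16·x^11)·Dx^3 + (10 + 49·x^2 + 97·x^4 + 103·x^6 + 65·x^8 + 24·x^10 + 4·x^12)·Dx^4  (order 4).
h: a_k = 0, 4, 0, -8, 0, 20/3, 0, -16/3, 0, …
ICs: h(0) = 0, h′(0) = 4, h′′(0) = 0, h′′′(0) = -48.

f: a_k = 0, -1, 0, 1/3, 0, -1/5, 0, 1/7, 0, …
g: a_k = 0, -2, 0, 4/3, 0, -4/15, 0, 8/315, 0, …
f·g: L₀ = L_f ⊗_s L_g, ord ≤ 2·2.
h₀' ⇒ L via d/dx closure of L₀.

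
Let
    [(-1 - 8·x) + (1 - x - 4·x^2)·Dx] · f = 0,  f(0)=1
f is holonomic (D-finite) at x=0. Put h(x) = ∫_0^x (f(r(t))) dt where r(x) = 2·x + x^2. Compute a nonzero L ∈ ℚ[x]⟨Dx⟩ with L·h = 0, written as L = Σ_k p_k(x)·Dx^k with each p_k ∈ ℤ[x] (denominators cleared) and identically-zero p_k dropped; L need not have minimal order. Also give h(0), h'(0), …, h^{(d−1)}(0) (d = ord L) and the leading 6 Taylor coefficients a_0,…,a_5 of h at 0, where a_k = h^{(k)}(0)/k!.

L = (2 + 34·x + 48·x^2 + 16·x^3)·Dx + (-1 + 2·x + 17·x^2 + 16·x^3 + 4·x^4)·Dx^2  (order 2).
h: a_k = 0, 1, 1, 7, 23, 577/5, …
ICs: h(0) = 0, h′(0) = 1.

f: a_k = 1, 1, 5, 9, 29, 65, …
Substitute x→r, Dx→(1/r')Dx; clear ⇒ L₀.
h=∫h₀ ⇒ L = L₀·Dx.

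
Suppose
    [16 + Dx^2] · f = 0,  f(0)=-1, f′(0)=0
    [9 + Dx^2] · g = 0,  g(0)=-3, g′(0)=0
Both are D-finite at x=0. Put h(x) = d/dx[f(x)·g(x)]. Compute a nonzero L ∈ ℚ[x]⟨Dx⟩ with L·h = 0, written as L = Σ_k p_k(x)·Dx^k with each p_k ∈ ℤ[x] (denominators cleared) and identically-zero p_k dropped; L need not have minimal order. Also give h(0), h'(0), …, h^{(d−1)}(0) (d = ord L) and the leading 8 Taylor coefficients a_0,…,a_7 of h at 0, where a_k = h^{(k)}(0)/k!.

f: a_k = -1, 0, 8, 0, -32/3, 0, 256/45, 0, …
g: a_k = -3, 0, 27/2, 0, -81/8, 0, 243/80, 0, …
h₀=f·g: eliminate ⇒ L₀, order ≤ 2·2.
h₀' ⇒ L via d/dx closure of L₀.
L = 49 + 50·Dx^2 + Dx^4  (order 4).
h: a_k = 0, -75, 0, 1201/2, 0, -11765/8, 0, 2882401/1680, …
ICs: h(0) = 0, h′(0) = -75, h′′(0) = 0, h′′′(0) = 3603.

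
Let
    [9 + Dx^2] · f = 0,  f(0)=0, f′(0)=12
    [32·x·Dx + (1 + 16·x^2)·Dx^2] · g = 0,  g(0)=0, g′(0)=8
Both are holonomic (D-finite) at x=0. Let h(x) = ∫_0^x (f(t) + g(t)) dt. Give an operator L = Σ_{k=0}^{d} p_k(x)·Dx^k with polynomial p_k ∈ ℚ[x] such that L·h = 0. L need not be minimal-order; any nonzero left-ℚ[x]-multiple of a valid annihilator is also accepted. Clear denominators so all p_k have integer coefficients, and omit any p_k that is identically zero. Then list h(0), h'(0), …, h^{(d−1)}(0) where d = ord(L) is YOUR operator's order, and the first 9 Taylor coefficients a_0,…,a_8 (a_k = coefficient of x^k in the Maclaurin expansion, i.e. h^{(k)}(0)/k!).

f: a_k = 0, 12, 0, -18, 0, 81/10, 0, -243/140, 0, …
g: a_k = 0, 8, 0, -128/3, 0, 2048/5, 0, -32768/7, 0, …
Weyl lclm of L_f,L_g ⇒ L₀ (ord ≤ 4).
Integrate: L := L₀·Dx.
L = (-52704·x + 967680·x^3 + 663552·x^5)·Dx^2 + (-207 + 13104·x^2 + 283392·x^4 + 331776·x^6)·Dx^3 + (-5856·x + 107520·x^3 + 73728·x^5)·Dx^4 + (-23 + 1456·x^2 + 31488·x^4 + 36864·x^6)·Dx^5  (order 5).
h: a_k = 0, 0, 10, 0, -91/6, 0, 4177/60, 0, -655603/1120, …
ICs: h(0) = 0, h′(0) = 0, h′′(0) = 20, h′′′(0) = 0, h′′′′(0) = -364.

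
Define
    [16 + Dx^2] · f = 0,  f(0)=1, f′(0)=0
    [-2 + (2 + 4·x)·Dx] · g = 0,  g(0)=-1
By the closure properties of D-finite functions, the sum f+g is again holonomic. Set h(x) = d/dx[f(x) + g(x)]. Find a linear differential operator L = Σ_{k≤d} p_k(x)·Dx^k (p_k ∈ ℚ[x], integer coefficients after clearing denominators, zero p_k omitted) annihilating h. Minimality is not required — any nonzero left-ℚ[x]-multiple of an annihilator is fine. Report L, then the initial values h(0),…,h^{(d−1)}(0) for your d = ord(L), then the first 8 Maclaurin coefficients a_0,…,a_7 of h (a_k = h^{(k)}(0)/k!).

f: a_k = 1, 0, -8, 0, 32/3, 0, -256/45, 0, …
g: a_k = -1, -1, 1/2, -1/2, 5/8, -7/8, 21/16, -33/16, …
f+g: L₀ = lclm(L_f,L_g), ord ≤ 2+1.
h₀' ⇒ L via d/dx closure of L₀.
L = (-496 - 1024·x - 1024·x^2) + (-304 - 1632·x - 3072·x^2 - 2048·x^3)·Dx + (-31 - 64·x - 64·x^2)·Dx^2 + (-19 - 102·x - 192·x^2 - 128·x^3)·Dx^3  (order 3).
h: a_k = -1, -15, -3/2, 271/6, -35/8, -3151/120, -231/16, 200671/5040, …
ICs: h(0) = -1, h′(0) = -15, h′′(0) = -3.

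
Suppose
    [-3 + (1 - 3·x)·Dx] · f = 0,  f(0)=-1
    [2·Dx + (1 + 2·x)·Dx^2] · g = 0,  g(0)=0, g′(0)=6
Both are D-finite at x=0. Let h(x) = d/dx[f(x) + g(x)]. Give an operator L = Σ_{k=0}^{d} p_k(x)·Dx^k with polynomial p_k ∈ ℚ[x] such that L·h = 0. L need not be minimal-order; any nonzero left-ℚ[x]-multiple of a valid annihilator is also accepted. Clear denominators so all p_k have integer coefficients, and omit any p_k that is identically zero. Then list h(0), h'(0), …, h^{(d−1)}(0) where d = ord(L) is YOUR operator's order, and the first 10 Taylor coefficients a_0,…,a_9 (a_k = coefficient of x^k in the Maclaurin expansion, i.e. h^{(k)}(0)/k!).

L = (78 + 36·x) + (23 + 132·x + 72·x^2)·Dx + (-4 + x + 27·x^2 + 18·x^3)·Dx^2  (order 2).
h: a_k = 3, -30, -57, -372, -1119, -4566, -14925, -53256, -175611, -593562, …
ICs: h(0) = 3, h′(0) = -30.

f: a_k = -1, -3, -9, -27, -81, -243, -729, -2187, -6561, -19683, …
g: a_k = 0, 6, -6, 8, -12, 96/5, -32, 384/7, -96, 512/3, …
f+g: L₀ = lclm(L_f,L_g), ord ≤ 1+2.
Differentiate: ansatz ord ≤ ord L₀ ⇒ L.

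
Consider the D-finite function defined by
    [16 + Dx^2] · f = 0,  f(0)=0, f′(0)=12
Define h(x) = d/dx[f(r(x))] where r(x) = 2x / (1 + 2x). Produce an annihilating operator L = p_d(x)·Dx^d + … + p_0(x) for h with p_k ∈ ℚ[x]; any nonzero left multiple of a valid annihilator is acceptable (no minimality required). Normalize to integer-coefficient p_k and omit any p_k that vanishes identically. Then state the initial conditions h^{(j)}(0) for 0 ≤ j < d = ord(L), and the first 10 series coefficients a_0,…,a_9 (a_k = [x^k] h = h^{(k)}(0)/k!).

f: a_k = 0, 12, 0, -32, 0, 128/5, 0, -1024/105, 0, 2048/945, …
f∘r: x↦r, Dx↦Dx/r' in L_f ⇒ L₀.
Differentiate: ansatz ord ≤ ord L₀ ⇒ L.
L = (88 + 96·x + 96·x^2) + (12 + 72·x + 144·x^2 + 96·x^3)·Dx + (1 + 8·x + 24·x^2 + 32·x^3 + 16·x^4)·Dx^2  (order 2).
h: a_k = 24, -96, -480, 5376, -24704, 69120, -1260032/15, -5152768/15, 61650944/21, -276520960/21, …
ICs: h(0) = 24, h′(0) = -96.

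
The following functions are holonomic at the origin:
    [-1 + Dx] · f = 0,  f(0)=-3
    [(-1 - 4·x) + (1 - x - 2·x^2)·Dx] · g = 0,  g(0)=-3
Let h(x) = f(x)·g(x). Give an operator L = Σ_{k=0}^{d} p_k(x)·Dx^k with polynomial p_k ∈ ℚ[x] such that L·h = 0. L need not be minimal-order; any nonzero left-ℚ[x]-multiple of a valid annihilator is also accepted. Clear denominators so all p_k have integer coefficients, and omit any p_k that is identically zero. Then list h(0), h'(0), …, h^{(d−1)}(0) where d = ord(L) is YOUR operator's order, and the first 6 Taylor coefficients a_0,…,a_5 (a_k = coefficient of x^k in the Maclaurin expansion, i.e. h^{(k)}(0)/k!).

L = (2 + 3·x - 2·x^2) + (-1 + x + 2·x^2)·Dx  (order 1).
h: a_k = 9, 18, 81/2, 78, 1275/8, 6309/20, …
ICs: h(0) = 9.

f: a_k = -3, -3, -3/2, -1/2, -1/8, -1/40, …
g: a_k = -3, -3, -9, -15, -33, -63, …
f·g: L₀ = L_f ⊗_s L_g, ord ≤ 1·1.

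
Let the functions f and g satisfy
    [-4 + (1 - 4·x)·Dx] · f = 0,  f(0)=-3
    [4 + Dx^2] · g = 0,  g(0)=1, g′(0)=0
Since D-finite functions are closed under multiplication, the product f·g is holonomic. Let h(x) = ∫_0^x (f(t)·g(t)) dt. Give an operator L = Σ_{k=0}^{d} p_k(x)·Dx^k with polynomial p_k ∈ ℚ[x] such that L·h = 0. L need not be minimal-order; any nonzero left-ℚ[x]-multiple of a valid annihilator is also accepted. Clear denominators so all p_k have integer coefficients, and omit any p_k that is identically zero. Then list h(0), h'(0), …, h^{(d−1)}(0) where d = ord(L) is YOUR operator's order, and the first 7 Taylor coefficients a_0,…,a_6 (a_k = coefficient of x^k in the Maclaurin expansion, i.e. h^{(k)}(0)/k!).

f: a_k = -3, -12, -48, -192, -768, -3072, -12288, …
g: a_k = 1, 0, -2, 0, 2/3, 0, -4/45, …
Product ⇒ symmetric product L₀, ord ≤ 2.
Integrate: L := L₀·Dx.
L = (-4 + 16·x)·Dx + 8·Dx^2 + (-1 + 4·x)·Dx^3  (order 3).
h: a_k = 0, -3, -6, -14, -42, -674/5, -1348/3, …
ICs: h(0) = 0, h′(0) = -3, h′′(0) = -12.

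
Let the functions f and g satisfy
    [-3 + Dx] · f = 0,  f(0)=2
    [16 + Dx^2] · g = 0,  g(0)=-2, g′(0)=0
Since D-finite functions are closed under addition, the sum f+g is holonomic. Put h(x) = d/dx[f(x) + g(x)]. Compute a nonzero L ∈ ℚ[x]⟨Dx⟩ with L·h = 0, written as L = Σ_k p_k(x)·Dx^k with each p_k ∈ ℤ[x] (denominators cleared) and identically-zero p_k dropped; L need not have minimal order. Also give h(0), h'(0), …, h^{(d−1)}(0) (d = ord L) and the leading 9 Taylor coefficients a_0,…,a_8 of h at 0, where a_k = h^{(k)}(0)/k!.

f: a_k = 2, 6, 9, 9, 27/4, 81/20, 81/40, 243/280, 729/2240, …
g: a_k = -2, 0, 16, 0, -64/3, 0, 512/45, 0, -1024/315, …
Sum ⇒ L₀ = lclm(L_f,L_g) in ℚ(x)⟨Dx⟩.
Derive L from L₀ (diff closure).
L = 48 - 16·Dx + 3·Dx^2 - Dx^3  (order 3).
h: a_k = 6, 50, 27, -175/3, 81/4, 965/12, 243/40, -1685/72, 2187/2240, …
ICs: h(0) = 6, h′(0) = 50, h′′(0) = 54.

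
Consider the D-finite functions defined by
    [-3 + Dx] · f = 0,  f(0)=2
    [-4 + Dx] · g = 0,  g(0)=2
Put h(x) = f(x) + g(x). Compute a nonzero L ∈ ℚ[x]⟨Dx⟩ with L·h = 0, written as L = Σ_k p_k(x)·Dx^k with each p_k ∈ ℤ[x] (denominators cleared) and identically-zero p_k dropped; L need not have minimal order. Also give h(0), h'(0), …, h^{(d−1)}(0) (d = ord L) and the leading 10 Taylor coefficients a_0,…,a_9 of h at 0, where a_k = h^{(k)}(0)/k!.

f: a_k = 2, 6, 9, 9, 27/4, 81/20, 81/40, 243/280, 729/2240, 243/2240, …
g: a_k = 2, 8, 16, 64/3, 64/3, 256/15, 512/45, 2048/315, 1024/315, 4096/2835, …
f+g: L₀ = lclm(L_f,L_g), ord ≤ 1+1.
L = 12 - 7·Dx + Dx^2  (order 2).
h: a_k = 4, 14, 25, 91/3, 337/12, 1267/60, 965/72, 2653/360, 72097/20160, 40261/25920, …
ICs: h(0) = 4, h′(0) = 14.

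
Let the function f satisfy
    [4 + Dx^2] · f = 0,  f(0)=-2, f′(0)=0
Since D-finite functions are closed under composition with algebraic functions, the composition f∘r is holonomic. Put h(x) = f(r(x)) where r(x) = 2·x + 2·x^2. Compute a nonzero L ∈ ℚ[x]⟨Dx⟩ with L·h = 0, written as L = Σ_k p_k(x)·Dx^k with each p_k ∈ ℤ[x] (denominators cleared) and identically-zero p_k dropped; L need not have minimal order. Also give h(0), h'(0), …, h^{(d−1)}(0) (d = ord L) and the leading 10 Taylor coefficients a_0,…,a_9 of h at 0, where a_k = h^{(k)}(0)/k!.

L = (16 + 96·x + 192·x^2 + 128·x^3) - 2·Dx + (1 + 2·x)·Dx^2  (order 2).
h: a_k = -2, 0, 16, 32, -16/3, -256/3, -5248/45, -256/15, 46016/315, 63488/315, …
ICs: h(0) = -2, h′(0) = 0.

f: a_k = -2, 0, 4, 0, -4/3, 0, 8/45, 0, -4/315, 0, …
f∘r: x↦r, Dx↦Dx/r' in L_f ⇒ L₀.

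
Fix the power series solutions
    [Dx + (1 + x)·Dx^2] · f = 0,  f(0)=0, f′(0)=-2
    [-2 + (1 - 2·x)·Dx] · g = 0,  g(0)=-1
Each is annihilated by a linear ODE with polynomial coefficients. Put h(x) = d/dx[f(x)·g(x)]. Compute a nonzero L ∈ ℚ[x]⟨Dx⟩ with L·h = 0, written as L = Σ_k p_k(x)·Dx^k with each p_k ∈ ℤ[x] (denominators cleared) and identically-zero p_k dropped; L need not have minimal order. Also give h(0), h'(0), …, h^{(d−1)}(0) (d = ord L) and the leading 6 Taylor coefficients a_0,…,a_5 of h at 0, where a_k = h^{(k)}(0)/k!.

f: a_k = 0, -2, 1, -2/3, 1/2, -2/5, …
g: a_k = -1, -2, -4, -8, -16, -32, …
h₀=f·g: eliminate ⇒ L₀, order ≤ 2·1.
Derive L from L₀ (diff closure).
L = 8 + (4 + 10·x)·Dx + (-1 + x + 2·x^2)·Dx^2  (order 2).
h: a_k = 2, 6, 20, 154/3, 391/3, 1554/5, …
ICs: h(0) = 2, h′(0) = 6.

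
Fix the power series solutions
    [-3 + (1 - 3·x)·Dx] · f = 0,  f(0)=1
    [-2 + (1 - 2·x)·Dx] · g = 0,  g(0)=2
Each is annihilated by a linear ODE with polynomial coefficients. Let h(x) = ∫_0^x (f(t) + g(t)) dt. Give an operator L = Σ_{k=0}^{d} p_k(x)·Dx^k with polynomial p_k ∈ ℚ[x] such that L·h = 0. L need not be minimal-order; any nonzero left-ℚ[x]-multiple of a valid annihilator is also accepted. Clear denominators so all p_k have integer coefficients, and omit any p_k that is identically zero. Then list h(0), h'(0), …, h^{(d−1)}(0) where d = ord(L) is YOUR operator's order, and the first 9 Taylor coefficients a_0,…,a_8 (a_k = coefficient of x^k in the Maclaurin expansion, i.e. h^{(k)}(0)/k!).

f: a_k = 1, 3, 9, 27, 81, 243, 729, 2187, 6561, …
g: a_k = 2, 4, 8, 16, 32, 64, 128, 256, 512, …
L₀ := lclm(L_f,L_g); ord L₀ ≤ 1+1.
∫: right-multiply L₀ by Dx.
L = -12·Dx + (10 - 24·x)·Dx^2 + (-1 + 5·x - 6·x^2)·Dx^3  (order 3).
h: a_k = 0, 3, 7/2, 17/3, 43/4, 113/5, 307/6, 857/7, 2443/8, …
ICs: h(0) = 0, h′(0) = 3, h′′(0) = 7.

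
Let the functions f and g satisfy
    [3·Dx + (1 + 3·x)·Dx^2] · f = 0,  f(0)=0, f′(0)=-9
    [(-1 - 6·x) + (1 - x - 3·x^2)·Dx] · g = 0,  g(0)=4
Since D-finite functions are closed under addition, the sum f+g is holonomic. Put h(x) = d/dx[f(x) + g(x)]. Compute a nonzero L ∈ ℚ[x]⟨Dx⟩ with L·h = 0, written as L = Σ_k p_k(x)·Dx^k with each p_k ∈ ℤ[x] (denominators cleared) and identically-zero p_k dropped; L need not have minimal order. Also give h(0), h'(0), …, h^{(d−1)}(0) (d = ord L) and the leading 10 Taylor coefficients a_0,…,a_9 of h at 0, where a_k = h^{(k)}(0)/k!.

L = (-270 - 1422·x - 3780·x^2 - 2916·x^3 - 2916·x^4) + (-24 - 468·x - 2736·x^2 - 5616·x^3 - 5994·x^4 - 4860·x^5)·Dx + (11 + 79·x + 129·x^2 - 171·x^3 - 783·x^4 - 1377·x^5 - 972·x^6)·Dx^2  (order 2).
h: a_k = -5, 59, 3, 547, 71, 4515, -485, 35939, -17325, 284467, …
ICs: h(0) = -5, h′(0) = 59.

f: a_k = 0, -9, 27/2, -27, 243/4, -729/5, 729/2, -6561/7, 19683/8, -6561, …
g: a_k = 4, 4, 16, 28, 76, 160, 388, 868, 2032, 4636, …
L₀ := lclm(L_f,L_g); ord L₀ ≤ 2+1.
h₀' ⇒ L via d/dx closure of L₀.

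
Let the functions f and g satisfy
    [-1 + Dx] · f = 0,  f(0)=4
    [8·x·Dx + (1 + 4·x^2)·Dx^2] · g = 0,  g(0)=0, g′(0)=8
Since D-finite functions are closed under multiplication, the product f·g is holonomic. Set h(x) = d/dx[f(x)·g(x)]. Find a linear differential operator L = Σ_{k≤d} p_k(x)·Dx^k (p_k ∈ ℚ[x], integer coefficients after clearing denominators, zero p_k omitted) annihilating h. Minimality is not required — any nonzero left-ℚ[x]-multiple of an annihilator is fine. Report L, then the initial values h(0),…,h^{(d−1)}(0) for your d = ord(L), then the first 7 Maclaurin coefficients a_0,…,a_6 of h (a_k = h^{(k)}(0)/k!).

L = (-7 - 16·x + 104·x^2 - 64·x^3 + 16·x^4) + (6 + 24·x - 112·x^2 + 96·x^3 - 32·x^4)·Dx + (1 - 8·x + 8·x^2 - 32·x^3 + 16·x^4)·Dx^2  (order 2).
h: a_k = 32, 64, -80, -448/3, 412, 1720/3, -25526/15, …
ICs: h(0) = 32, h′(0) = 64.

f: a_k = 4, 4, 2, 2/3, 1/6, 1/30, 1/180, …
g: a_k = 0, 8, 0, -32/3, 0, 128/5, 0, …
Sym-product of L_f,L_g gives L₀ (≤ ord 2).
Differentiate: ansatz ord ≤ ord L₀ ⇒ L.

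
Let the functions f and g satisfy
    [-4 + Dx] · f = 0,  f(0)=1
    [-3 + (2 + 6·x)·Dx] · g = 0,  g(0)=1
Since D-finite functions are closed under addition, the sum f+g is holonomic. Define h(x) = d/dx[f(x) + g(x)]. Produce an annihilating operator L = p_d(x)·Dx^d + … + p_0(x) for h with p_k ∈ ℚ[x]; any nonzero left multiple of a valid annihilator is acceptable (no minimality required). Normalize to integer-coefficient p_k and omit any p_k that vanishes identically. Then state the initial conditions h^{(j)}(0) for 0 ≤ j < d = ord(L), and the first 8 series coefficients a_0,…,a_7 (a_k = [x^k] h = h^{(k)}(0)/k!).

f: a_k = 1, 4, 8, 32/3, 32/3, 128/15, 256/45, 1024/315, …
g: a_k = 1, 3/2, -9/8, 27/16, -405/128, 1701/256, -15309/1024, 72171/2048, …
L₀ := lclm(L_f,L_g); ord L₀ ≤ 1+1.
Differentiate: ansatz ord ≤ ord L₀ ⇒ L.
L = (-204 - 288·x) + (-37 - 384·x - 576·x^2)·Dx + (22 + 114·x + 144·x^2)·Dx^2  (order 2).
h: a_k = 11/2, 55/4, 593/16, 2881/96, 58283/768, -426761/7680, 24831017/92160, -869843519/1290240, …
ICs: h(0) = 11/2, h′(0) = 55/4.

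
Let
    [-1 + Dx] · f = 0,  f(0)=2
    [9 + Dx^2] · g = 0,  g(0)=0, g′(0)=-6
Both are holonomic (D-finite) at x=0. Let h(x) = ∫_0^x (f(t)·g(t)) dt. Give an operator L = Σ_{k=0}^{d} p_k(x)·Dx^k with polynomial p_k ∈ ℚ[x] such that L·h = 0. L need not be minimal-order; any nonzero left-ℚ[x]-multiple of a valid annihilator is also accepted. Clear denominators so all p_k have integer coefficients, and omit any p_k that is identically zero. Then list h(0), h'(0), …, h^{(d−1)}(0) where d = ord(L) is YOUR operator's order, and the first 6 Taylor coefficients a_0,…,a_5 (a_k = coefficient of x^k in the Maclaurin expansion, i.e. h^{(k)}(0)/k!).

L = 10·Dx - 2·Dx^2 + Dx^3  (order 3).
h: a_k = 0, 0, -6, -4, 3, 16/5, …
ICs: h(0) = 0, h′(0) = 0, h′′(0) = -12.

f: a_k = 2, 2, 1, 1/3, 1/12, 1/60, …
g: a_k = 0, -6, 0, 9, 0, -81/20, …
Product ⇒ symmetric product L₀, ord ≤ 2.
h=∫h₀ ⇒ L = L₀·Dx.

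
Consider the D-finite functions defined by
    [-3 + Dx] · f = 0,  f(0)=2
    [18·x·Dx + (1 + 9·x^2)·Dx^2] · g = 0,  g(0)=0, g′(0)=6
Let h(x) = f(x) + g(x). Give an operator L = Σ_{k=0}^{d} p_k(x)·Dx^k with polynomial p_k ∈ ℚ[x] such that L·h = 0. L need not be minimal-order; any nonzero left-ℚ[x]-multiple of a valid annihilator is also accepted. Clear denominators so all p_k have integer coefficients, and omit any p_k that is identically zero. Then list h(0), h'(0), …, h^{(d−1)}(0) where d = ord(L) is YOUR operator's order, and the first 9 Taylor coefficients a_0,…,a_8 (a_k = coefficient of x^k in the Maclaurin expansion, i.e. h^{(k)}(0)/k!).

f: a_k = 2, 6, 9, 9, 27/4, 81/20, 81/40, 243/280, 729/2240, …
g: a_k = 0, 6, 0, -18, 0, 486/5, 0, -4374/7, 0, …
Sum ⇒ L₀ = lclm(L_f,L_g) in ℚ(x)⟨Dx⟩.
L = (18 - 108·x - 162·x^2)·Dx + (-9 + 27·x + 27·x^2 - 81·x^3)·Dx^2 + (1 + 3·x + 9·x^2 + 27·x^3)·Dx^3  (order 3).
h: a_k = 2, 12, 9, -9, 27/4, 405/4, 81/40, -174717/280, 729/2240, …
ICs: h(0) = 2, h′(0) = 12, h′′(0) = 18.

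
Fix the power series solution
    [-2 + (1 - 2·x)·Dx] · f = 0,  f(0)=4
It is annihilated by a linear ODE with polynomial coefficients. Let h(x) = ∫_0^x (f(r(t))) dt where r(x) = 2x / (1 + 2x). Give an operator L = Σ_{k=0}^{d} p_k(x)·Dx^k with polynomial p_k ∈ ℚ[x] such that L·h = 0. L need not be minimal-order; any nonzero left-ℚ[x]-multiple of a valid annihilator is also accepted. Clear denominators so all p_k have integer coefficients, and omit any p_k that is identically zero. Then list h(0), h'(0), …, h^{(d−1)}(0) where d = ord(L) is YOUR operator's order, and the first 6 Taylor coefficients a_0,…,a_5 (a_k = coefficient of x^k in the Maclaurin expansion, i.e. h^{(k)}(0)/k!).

L = 4·Dx + (-1 + 4·x^2)·Dx^2  (order 2).
h: a_k = 0, 4, 8, 32/3, 16, 128/5, …
ICs: h(0) = 0, h′(0) = 4.

f: a_k = 4, 8, 16, 32, 64, 128, …
L₀ from L_f via x↦r, Dx↦r'^{-1}Dx.
Integrate: L := L₀·Dx.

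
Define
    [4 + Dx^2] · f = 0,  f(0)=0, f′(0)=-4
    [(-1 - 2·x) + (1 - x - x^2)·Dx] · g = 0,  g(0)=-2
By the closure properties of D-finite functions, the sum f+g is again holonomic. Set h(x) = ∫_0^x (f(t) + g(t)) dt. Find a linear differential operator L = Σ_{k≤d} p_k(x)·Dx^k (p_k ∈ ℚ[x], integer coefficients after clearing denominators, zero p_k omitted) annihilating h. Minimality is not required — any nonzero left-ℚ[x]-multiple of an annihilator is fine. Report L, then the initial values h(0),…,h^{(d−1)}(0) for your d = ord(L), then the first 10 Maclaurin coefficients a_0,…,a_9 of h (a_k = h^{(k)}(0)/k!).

L = (-44 - 96·x - 32·x^2 - 48·x^3 - 40·x^4 - 16·x^5)·Dx + (16 - 20·x - 8·x^2 + 16·x^3 - 12·x^4 - 24·x^5 - 8·x^6)·Dx^2 + (-11 - 24·x - 8·x^2 - 12·x^3 - 10·x^4 - 4·x^5)·Dx^3 + (4 - 5·x - 2·x^2 + 4·x^3 - 3·x^4 - 6·x^5 - 2·x^6)·Dx^4  (order 4).
h: a_k = 0, -2, -3, -4/3, -5/6, -2, -124/45, -26/7, -6607/1260, -68/9, …
ICs: h(0) = 0, h′(0) = -2, h′′(0) = -6, h′′′(0) = -8.

f: a_k = 0, -4, 0, 8/3, 0, -8/15, 0, 16/315, 0, -8/2835, …
g: a_k = -2, -2, -4, -6, -10, -16, -26, -42, -68, -110, …
Weyl lclm of L_f,L_g ⇒ L₀ (ord ≤ 3).
∫: right-multiply L₀ by Dx.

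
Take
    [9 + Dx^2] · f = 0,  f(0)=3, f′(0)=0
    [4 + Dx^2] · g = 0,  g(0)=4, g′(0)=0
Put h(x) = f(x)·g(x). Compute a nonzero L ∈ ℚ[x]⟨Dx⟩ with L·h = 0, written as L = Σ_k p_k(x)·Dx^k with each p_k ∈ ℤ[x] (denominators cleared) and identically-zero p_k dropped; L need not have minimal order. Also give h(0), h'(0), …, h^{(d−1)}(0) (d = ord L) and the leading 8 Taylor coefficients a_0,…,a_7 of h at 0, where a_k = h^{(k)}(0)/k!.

L = 25 + 26·Dx^2 + Dx^4  (order 4).
h: a_k = 12, 0, -78, 0, 313/2, 0, -7813/60, 0, …
ICs: h(0) = 12, h′(0) = 0, h′′(0) = -156, h′′′(0) = 0.

f: a_k = 3, 0, -27/2, 0, 81/8, 0, -243/80, 0, …
g: a_k = 4, 0, -8, 0, 8/3, 0, -16/45, 0, …
L₀ := L_f ⊗_s L_g (sym. prod.), ord ≤ 4.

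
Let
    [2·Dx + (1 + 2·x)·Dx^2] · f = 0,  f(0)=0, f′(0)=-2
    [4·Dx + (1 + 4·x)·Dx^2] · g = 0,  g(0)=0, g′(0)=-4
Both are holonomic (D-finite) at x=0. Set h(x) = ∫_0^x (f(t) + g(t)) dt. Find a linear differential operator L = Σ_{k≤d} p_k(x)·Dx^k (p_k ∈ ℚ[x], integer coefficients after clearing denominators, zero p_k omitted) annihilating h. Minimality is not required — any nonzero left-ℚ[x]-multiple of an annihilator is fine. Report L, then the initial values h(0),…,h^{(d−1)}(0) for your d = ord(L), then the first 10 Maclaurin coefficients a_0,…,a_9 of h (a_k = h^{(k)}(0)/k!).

f: a_k = 0, -2, 2, -8/3, 4, -32/5, 32/3, -128/7, 32, -512/9, …
g: a_k = 0, -4, 8, -64/3, 64, -1024/5, 2048/3, -16384/7, 8192, -262144/9, …
Weyl lclm of L_f,L_g ⇒ L₀ (ord ≤ 4).
Integrate: L := L₀·Dx.
L = 16·Dx^2 + (12 + 32·x)·Dx^3 + (1 + 6·x + 8·x^2)·Dx^4  (order 4).
h: a_k = 0, 0, -3, 10/3, -6, 68/5, -176/5, 2080/21, -2064/7, 8224/9, …
ICs: h(0) = 0, h′(0) = 0, h′′(0) = -6, h′′′(0) = 20.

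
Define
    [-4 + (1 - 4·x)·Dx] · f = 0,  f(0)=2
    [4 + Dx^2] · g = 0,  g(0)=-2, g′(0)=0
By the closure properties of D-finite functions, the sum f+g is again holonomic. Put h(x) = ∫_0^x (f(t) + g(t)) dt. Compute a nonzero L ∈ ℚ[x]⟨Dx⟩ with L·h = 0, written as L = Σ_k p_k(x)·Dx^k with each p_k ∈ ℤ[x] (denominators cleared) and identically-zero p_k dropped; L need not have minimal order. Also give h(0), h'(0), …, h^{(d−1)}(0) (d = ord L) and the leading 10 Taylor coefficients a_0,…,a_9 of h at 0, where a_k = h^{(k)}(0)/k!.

f: a_k = 2, 8, 32, 128, 512, 2048, 8192, 32768, 131072, 524288, …
g: a_k = -2, 0, 4, 0, -4/3, 0, 8/45, 0, -4/315, 0, …
Sum ⇒ L₀ = lclm(L_f,L_g) in ℚ(x)⟨Dx⟩.
Integrate: L := L₀·Dx.
L = (400 - 128·x + 256·x^2)·Dx + (-36 + 176·x - 192·x^2 + 256·x^3)·Dx^2 + (100 - 32·x + 64·x^2)·Dx^3 + (-9 + 44·x - 48·x^2 + 64·x^3)·Dx^4  (order 4).
h: a_k = 0, 0, 4, 12, 32, 1532/15, 1024/3, 52664/45, 4096, 41287676/2835, …
ICs: h(0) = 0, h′(0) = 0, h′′(0) = 8, h′′′(0) = 72.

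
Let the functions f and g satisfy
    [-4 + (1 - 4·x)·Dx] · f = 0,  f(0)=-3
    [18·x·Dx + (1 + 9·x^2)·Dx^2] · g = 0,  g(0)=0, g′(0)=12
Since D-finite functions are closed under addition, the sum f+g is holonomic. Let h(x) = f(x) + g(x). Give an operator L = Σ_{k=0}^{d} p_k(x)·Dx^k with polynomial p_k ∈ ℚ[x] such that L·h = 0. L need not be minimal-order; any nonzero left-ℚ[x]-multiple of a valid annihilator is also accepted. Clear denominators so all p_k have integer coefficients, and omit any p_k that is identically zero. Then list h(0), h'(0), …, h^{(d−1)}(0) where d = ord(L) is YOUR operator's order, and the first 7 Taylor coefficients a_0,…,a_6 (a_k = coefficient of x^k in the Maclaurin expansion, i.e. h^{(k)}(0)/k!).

L = (-72 + 1152·x + 1944·x^2)·Dx + (57 - 72·x + 765·x^2 + 1944·x^3)·Dx^2 + (-4 + 7·x + 63·x^3 + 324·x^4)·Dx^3  (order 3).
h: a_k = -3, 0, -48, -228, -768, -14388/5, -12288, …
ICs: h(0) = -3, h′(0) = 0, h′′(0) = -96.

f: a_k = -3, -12, -48, -192, -768, -3072, -12288, …
g: a_k = 0, 12, 0, -36, 0, 972/5, 0, …
f+g: L₀ = lclm(L_f,L_g), ord ≤ 1+2.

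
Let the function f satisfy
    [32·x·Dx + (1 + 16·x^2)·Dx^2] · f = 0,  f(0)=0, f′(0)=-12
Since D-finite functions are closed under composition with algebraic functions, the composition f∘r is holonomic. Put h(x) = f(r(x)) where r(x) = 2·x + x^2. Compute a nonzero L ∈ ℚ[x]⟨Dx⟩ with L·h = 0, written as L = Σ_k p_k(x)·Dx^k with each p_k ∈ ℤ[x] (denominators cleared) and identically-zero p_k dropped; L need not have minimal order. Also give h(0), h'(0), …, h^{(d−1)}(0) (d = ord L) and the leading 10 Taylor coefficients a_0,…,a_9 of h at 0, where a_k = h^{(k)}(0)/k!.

L = (-1 + 128·x + 256·x^2 + 192·x^3 + 48·x^4)·Dx + (1 + x + 64·x^2 + 128·x^3 + 80·x^4 + 16·x^5)·Dx^2  (order 2).
h: a_k = 0, -24, -12, 512, 768, -96384/5, -49088, 5947392/7, 3121152, -120080384/3, …
ICs: h(0) = 0, h′(0) = -24.

f: a_k = 0, -12, 0, 64, 0, -3072/5, 0, 49152/7, 0, -262144/3, …
Substitute x→r, Dx→(1/r')Dx; clear ⇒ L₀.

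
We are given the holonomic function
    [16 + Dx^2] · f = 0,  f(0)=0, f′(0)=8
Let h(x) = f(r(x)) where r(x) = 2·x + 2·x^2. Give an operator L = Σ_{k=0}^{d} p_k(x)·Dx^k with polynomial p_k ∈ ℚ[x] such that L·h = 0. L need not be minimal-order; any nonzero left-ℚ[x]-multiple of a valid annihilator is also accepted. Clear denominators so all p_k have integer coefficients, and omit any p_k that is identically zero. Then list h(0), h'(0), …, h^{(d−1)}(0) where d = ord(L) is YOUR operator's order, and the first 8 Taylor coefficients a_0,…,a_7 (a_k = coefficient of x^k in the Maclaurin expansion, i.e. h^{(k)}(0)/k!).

L = (64 + 384·x + 768·x^2 + 512·x^3) - 2·Dx + (1 + 2·x)·Dx^2  (order 2).
h: a_k = 0, 16, 16, -512/3, -512, 512/15, 2560, 1458176/315, …
ICs: h(0) = 0, h′(0) = 16.

f: a_k = 0, 8, 0, -64/3, 0, 256/15, 0, -2048/315, …
Change of var in L_f (x↦r) gives L₀.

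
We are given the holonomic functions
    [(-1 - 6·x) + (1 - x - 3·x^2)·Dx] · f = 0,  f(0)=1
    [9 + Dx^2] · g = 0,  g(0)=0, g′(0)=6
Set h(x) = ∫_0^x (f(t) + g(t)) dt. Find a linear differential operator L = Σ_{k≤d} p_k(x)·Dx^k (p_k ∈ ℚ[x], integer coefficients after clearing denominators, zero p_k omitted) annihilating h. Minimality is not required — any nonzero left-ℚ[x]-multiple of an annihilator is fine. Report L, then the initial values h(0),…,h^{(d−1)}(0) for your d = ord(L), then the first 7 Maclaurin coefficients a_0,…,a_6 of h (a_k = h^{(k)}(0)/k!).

L = (459 + 2916·x + 1539·x^2 + 3888·x^3 + 3645·x^4 + 4374·x^5)·Dx + (-153 + 153·x + 378·x^2 - 405·x^3 + 2187·x^5 + 2187·x^6)·Dx^2 + (51 + 324·x + 171·x^2 + 432·x^3 + 405·x^4 + 486·x^5)·Dx^3 + (-17 + 17·x + 42·x^2 - 45·x^3 + 243·x^5 + 243·x^6)·Dx^4  (order 4).
h: a_k = 0, 1, 7/2, 4/3, -1/2, 19/5, 881/120, …
ICs: h(0) = 0, h′(0) = 1, h′′(0) = 7, h′′′(0) = 8.

f: a_k = 1, 1, 4, 7, 19, 40, 97, …
g: a_k = 0, 6, 0, -9, 0, 81/20, 0, …
h₀=f+g: left-lcm gives L₀, ord ≤ 3.
h=∫h₀ ⇒ L = L₀·Dx.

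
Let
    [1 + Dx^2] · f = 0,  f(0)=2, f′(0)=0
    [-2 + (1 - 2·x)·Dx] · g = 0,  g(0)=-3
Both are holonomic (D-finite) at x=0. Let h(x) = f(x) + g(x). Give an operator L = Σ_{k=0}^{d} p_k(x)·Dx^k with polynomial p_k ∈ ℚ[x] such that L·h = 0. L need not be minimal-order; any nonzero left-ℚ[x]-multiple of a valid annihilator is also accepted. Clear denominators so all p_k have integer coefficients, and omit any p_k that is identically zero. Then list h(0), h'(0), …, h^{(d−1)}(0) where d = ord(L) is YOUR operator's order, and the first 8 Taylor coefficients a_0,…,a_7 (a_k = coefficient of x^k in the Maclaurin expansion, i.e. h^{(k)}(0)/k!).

f: a_k = 2, 0, -1, 0, 1/12, 0, -1/360, 0, …
g: a_k = -3, -6, -12, -24, -48, -96, -192, -384, …
Sum ⇒ L₀ = lclm(L_f,L_g) in ℚ(x)⟨Dx⟩.
L = (-50 + 8·x - 8·x^2) + (9 - 22·x + 12·x^2 - 8·x^3)·Dx + (-50 + 8·x - 8·x^2)·Dx^2 + (9 - 22·x + 12·x^2 - 8·x^3)·Dx^3  (order 3).
h: a_k = -1, -6, -13, -24, -575/12, -96, -69121/360, -384, …
ICs: h(0) = -1, h′(0) = -6, h′′(0) = -26.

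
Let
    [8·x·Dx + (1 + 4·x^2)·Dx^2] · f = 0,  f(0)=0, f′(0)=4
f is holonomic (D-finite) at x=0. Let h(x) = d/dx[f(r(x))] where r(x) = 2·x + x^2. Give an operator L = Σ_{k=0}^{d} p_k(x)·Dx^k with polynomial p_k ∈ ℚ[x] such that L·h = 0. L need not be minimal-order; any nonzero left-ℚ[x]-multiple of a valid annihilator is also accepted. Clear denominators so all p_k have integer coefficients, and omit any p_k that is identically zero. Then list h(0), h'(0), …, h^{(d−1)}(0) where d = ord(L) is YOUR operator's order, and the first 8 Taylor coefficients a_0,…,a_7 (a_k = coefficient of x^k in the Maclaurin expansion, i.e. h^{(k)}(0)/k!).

L = (-1 + 32·x + 64·x^2 + 48·x^3 + 12·x^4) + (1 + x + 16·x^2 + 32·x^3 + 20·x^4 + 4·x^5)·Dx  (order 1).
h: a_k = 8, 8, -128, -256, 1888, 6112, -25600, -126976, …
ICs: h(0) = 8.

f: a_k = 0, 4, 0, -16/3, 0, 64/5, 0, -256/7, …
f∘r: x↦r, Dx↦Dx/r' in L_f ⇒ L₀.
h₀' ⇒ L via d/dx closure of L₀.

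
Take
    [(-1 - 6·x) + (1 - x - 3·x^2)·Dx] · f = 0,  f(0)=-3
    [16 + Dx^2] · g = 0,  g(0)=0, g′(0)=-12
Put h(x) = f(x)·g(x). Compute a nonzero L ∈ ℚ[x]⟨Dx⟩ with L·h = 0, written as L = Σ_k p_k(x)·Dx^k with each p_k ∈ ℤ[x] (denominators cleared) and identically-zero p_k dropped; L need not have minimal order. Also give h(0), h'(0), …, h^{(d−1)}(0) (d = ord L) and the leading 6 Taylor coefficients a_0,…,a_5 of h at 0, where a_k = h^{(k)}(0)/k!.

L = (-10 + 16·x + 48·x^2) + (2 + 12·x)·Dx + (-1 + x + 3·x^2)·Dx^2  (order 2).
h: a_k = 0, 36, 36, 48, 156, 1884/5, …
ICs: h(0) = 0, h′(0) = 36.

f: a_k = -3, -3, -12, -21, -57, -120, …
g: a_k = 0, -12, 0, 32, 0, -128/5, …
Sym-product of L_f,L_g gives L₀ (≤ ord 2).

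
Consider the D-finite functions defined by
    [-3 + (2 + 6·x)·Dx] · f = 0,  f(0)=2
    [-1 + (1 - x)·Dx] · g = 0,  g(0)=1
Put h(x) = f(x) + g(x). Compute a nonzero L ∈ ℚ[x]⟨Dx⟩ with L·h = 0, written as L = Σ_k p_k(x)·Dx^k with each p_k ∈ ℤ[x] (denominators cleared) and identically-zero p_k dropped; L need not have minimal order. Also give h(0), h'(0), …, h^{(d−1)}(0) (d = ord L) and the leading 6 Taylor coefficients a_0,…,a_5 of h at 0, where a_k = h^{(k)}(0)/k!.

f: a_k = 2, 3, -9/4, 27/8, -405/64, 1701/128, …
g: a_k = 1, 1, 1, 1, 1, 1, …
Weyl lclm of L_f,L_g ⇒ L₀ (ord ≤ 2).
L = (21 + 27·x) + (-17 - 30·x - 81·x^2)·Dx + (-2 + 14·x + 42·x^2 - 54·x^3)·Dx^2  (order 2).
h: a_k = 3, 4, -5/4, 35/8, -341/64, 1829/128, …
ICs: h(0) = 3, h′(0) = 4.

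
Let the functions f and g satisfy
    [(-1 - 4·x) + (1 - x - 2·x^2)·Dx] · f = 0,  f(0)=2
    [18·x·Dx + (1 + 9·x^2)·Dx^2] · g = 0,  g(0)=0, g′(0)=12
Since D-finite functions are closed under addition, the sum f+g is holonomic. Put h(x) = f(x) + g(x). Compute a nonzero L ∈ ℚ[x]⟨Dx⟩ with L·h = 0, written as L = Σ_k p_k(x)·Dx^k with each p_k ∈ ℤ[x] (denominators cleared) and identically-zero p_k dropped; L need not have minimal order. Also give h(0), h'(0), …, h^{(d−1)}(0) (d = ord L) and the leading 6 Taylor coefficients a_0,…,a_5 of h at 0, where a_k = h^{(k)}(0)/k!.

L = (-18 + 72·x + 918·x^2 + 1872·x^3 + 4608·x^4 + 1296·x^6)·Dx + (8 + 30·x + 278·x^3 + 1788·x^4 + 3216·x^5 + 324·x^6 + 1296·x^7)·Dx^2 + (-1 - 4·x - 24·x^2 - 4·x^3 - 103·x^4 + 300·x^5 + 312·x^6 + 108·x^7 + 216·x^8)·Dx^3  (order 3).
h: a_k = 2, 14, 6, -26, 22, 1182/5, …
ICs: h(0) = 2, h′(0) = 14, h′′(0) = 12.

f: a_k = 2, 2, 6, 10, 22, 42, …
g: a_k = 0, 12, 0, -36, 0, 972/5, …
Weyl lclm of L_f,L_g ⇒ L₀ (ord ≤ 3).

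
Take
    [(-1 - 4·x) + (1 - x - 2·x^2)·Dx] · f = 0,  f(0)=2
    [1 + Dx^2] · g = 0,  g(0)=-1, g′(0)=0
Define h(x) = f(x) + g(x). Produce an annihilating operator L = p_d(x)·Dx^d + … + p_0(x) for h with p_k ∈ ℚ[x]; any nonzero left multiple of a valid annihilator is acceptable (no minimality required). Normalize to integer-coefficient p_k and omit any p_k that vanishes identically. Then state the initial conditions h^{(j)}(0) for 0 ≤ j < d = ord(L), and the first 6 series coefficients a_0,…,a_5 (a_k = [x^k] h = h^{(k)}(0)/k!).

L = (31 + 146·x + 133·x^2 + 184·x^3 + 20·x^4 + 16·x^5) + (-7 - 3·x + 3·x^2 + 37·x^3 + 42·x^4 + 12·x^5 + 8·x^6)·Dx + (31 + 146·x + 133·x^2 + 184·x^3 + 20·x^4 + 16·x^5)·Dx^2 + (-7 - 3·x + 3·x^2 + 37·x^3 + 42·x^4 + 12·x^5 + 8·x^6)·Dx^3  (order 3).
h: a_k = 1, 2, 13/2, 10, 527/24, 42, …
ICs: h(0) = 1, h′(0) = 2, h′′(0) = 13.

f: a_k = 2, 2, 6, 10, 22, 42, …
g: a_k = -1, 0, 1/2, 0, -1/24, 0, …
f+g: L₀ = lclm(L_f,L_g), ord ≤ 1+2.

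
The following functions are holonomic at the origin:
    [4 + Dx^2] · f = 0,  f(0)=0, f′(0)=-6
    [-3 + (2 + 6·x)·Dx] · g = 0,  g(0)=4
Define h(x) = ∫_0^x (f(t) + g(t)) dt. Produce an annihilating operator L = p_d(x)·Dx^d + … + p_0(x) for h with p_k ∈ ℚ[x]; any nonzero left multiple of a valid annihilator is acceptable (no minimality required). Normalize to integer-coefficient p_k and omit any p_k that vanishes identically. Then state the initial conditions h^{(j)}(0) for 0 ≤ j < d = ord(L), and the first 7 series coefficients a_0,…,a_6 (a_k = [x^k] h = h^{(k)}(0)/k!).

L = (-516 - 1152·x - 1728·x^2)·Dx + (56 + 936·x + 3456·x^2 + 3456·x^3)·Dx^2 + (-129 - 288·x - 432·x^2)·Dx^3 + (14 + 234·x + 864·x^2 + 864·x^3)·Dx^4  (order 4).
h: a_k = 0, 4, 0, -3/2, 43/16, -81/32, 8249/1920, …
ICs: h(0) = 0, h′(0) = 4, h′′(0) = 0, h′′′(0) = -9.

f: a_k = 0, -6, 0, 4, 0, -4/5, 0, …
g: a_k = 4, 6, -9/2, 27/4, -405/32, 1701/64, -15309/256, …
Weyl lclm of L_f,L_g ⇒ L₀ (ord ≤ 3).
∫: right-multiply L₀ by Dx.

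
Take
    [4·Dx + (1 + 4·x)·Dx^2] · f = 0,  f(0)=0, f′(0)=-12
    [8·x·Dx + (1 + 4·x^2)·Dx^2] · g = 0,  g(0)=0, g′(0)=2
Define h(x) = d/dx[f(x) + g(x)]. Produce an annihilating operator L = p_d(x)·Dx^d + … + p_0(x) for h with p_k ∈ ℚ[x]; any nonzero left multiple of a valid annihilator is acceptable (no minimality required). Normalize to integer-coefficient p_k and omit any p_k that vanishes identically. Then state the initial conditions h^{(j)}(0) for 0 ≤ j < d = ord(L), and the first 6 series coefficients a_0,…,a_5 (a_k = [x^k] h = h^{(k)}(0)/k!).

L = (-8 - 96·x + 96·x^2 + 128·x^3) + (-10 - 16·x - 72·x^2 + 192·x^3 + 256·x^4)·Dx + (-1 - 2·x + 8·x^2 + 8·x^3 + 48·x^4 + 64·x^5)·Dx^2  (order 2).
h: a_k = -10, 48, -200, 768, -3040, 12288, …
ICs: h(0) = -10, h′(0) = 48.

f: a_k = 0, -12, 24, -64, 192, -3072/5, …
g: a_k = 0, 2, 0, -8/3, 0, 32/5, …
L₀ := lclm(L_f,L_g); ord L₀ ≤ 2+2.
Derive L from L₀ (diff closure).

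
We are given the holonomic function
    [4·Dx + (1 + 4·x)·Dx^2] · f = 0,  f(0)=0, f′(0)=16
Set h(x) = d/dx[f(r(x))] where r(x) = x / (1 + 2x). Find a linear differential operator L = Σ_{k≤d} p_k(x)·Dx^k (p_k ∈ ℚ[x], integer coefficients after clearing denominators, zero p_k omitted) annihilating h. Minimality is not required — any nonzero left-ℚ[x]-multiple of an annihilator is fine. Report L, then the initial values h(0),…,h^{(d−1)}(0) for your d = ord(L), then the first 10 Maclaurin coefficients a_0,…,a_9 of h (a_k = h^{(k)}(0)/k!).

f: a_k = 0, 16, -32, 256/3, -256, 4096/5, -8192/3, 65536/7, -32768, 1048576/9, …
f∘r: x↦r, Dx↦Dx/r' in L_f ⇒ L₀.
Derive L from L₀ (diff closure).
L = (8 + 24·x) + (1 + 8·x + 12·x^2)·Dx  (order 1).
h: a_k = 16, -128, 832, -5120, 30976, -186368, 1119232, -6717440, 40308736, -241860608, …
ICs: h(0) = 16.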